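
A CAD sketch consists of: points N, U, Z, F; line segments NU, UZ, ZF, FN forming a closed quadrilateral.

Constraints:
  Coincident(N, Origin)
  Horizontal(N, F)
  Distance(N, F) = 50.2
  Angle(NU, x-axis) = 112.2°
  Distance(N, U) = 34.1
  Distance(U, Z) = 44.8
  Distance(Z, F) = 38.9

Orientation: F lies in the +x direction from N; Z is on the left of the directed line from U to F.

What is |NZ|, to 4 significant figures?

46.79

Checks: |UZ| = 44.80 ✓; |ZF| = 38.90 ✓.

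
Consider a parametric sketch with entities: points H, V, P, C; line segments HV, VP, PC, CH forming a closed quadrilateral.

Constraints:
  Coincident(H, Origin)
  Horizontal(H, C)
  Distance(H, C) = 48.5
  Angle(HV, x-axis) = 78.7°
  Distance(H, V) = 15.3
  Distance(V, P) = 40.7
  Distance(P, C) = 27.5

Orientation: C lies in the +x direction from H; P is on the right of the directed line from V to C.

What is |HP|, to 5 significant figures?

32.535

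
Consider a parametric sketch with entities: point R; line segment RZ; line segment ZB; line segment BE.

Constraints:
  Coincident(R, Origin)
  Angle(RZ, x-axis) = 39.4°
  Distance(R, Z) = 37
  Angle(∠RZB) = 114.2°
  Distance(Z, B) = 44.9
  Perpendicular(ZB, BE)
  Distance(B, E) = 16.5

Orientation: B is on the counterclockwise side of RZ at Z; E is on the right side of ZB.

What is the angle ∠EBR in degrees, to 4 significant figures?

119.3°

∠RZB = 114.2°, so ZB runs at 39.4° + (180° − 114.2°) = 105.2° from the x-axis; with |ZB| = 44.9, B = Z + 44.9·(cos 105.2°, sin 105.2°) = (16.82, 66.81). The perpendicularity gives BE at right angles to ZB; with |BE| = 16.5 on the right of ZB, E = B + 16.5·(0.9650, 0.2622) = (32.74, 71.14). Then cos ∠EBR = BE·BR / (|BE||BR|), giving 119.3°.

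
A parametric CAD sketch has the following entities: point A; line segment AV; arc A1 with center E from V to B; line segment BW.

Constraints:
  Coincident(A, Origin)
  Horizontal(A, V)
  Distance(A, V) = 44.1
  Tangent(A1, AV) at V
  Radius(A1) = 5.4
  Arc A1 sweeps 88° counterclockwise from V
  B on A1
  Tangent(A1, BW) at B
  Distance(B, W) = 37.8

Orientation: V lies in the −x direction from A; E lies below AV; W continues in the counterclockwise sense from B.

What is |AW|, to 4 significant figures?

66.56

A is at the origin; AV is horizontal with |AV| = 44.1 and V on the −x side, so V = (-44.10, 0.000). The tangent condition forces EV to be normal to AV, so E = V + (0, -5.4) = (-44.10, -5.400). On A1, V sits at bearing 90° from E; an 88° counterclockwise sweep puts B at bearing 178°, so B = E + 5.4·(cos 178°, sin 178°) = (-49.50, -5.212). Since A1 is tangent to BW there, EB ⟂ BW, so BW runs along (−sin 178°, cos 178°); with |BW| = 37.8, W = (-50.82, -42.99). Then |AW| = |W − A| = 66.56.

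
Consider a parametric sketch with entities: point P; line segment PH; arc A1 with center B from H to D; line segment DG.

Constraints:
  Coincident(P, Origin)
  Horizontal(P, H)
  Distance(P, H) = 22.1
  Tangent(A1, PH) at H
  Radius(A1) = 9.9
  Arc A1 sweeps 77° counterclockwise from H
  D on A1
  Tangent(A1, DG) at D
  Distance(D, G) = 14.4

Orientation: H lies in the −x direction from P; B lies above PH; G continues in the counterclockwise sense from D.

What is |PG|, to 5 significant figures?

23.579

P is at the origin; P and H share the same y with |PH| = 22.1 and H on the −x side, so H = (-22.100, 0.0000). Tangency of A1 to PH means the radius BH is perpendicular to PH, so B = H + (0, 9.9) = (-22.100, 9.9000). On A1, H sits at bearing -90° from B; a 77° counterclockwise sweep puts D at bearing -13°, so D = B + 9.9·(cos -13°, sin -13°) = (-12.454, 7.6730). The tangent condition forces BD to be normal to DG, so DG runs along (−sin -13°, cos -13°); with |DG| = 14.4, G = (-9.2144, 21.704). Then |PG| = |G − P| = 23.579.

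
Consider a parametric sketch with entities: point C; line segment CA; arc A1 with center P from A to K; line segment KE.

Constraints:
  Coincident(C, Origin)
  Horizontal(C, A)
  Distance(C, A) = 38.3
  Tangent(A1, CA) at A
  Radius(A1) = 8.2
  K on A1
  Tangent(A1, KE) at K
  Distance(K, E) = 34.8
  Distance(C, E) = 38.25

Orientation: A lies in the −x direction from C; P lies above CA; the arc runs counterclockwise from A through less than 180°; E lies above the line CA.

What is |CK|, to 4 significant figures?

31.34

Checks: |PK| = 8.200 ✓; ∠(PK, KE) = 90.00° ✓; |KE| = 34.80 ✓; |CE| = 38.25 ✓.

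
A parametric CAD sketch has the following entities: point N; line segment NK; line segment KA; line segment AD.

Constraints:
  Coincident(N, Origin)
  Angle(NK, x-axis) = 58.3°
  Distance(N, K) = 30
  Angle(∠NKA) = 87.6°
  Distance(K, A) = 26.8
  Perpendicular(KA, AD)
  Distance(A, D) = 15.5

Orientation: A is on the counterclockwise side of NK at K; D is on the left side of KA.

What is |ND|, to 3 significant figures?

29.4

N is at the origin; NK runs at 58.3° with length 30.0, so K = 30.0·(cos 58.3°, sin 58.3°) = (15.8, 25.5). ∠NKA = 87.6°, so KA runs at 58.3° + (180° − 87.6°) = 151° from the x-axis; with |KA| = 26.8, A = K + 26.8·(cos 151°, sin 151°) = (-7.61, 38.6). The perpendicularity gives AD at right angles to KA; with |AD| = 15.5 on the left of KA, D = A + 15.5·(-0.489, -0.872) = (-15.2, 25.1). Then |ND| = |D − N| = 29.4.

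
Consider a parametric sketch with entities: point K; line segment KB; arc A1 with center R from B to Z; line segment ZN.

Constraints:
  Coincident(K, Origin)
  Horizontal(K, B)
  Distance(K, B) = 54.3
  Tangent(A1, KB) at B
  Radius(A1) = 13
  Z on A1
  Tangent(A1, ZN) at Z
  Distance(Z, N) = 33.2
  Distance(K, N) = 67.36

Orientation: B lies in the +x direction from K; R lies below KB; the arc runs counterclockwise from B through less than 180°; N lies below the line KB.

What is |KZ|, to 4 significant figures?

44.22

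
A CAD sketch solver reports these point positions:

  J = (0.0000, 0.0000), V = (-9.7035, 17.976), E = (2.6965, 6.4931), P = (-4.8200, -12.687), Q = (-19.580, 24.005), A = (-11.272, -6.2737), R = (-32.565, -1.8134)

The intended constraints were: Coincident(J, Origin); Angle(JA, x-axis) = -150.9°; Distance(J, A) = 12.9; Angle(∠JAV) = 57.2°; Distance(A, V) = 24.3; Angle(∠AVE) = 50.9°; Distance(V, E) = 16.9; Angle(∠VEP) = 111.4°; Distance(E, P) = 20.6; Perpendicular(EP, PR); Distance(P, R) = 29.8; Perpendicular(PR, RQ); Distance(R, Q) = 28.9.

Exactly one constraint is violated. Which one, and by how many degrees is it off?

Perpendicular(PR, RQ) — off by 5.30°.

J = (0.00, 0.00) ✓; JA at -150.9° ✓; |JA| = 12.90 ✓; ∠JAV = 57.20° ✓; |AV| = 24.30 ✓; ∠AVE = 50.90° ✓; |VE| = 16.90 ✓; ∠VEP = 111.4° ✓; |EP| = 20.60 ✓; ∠(EP, PR) = 90.00° ✓; |PR| = 29.80 ✓; ∠(PR, RQ) = 95.30° ✗; |RQ| = 28.90 ✓.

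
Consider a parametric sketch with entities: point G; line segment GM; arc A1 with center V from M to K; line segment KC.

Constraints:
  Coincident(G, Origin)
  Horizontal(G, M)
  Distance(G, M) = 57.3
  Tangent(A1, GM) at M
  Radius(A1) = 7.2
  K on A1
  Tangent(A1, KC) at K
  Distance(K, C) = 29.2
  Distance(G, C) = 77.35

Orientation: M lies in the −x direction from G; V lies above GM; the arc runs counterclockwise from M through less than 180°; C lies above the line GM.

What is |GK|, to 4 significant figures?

52.81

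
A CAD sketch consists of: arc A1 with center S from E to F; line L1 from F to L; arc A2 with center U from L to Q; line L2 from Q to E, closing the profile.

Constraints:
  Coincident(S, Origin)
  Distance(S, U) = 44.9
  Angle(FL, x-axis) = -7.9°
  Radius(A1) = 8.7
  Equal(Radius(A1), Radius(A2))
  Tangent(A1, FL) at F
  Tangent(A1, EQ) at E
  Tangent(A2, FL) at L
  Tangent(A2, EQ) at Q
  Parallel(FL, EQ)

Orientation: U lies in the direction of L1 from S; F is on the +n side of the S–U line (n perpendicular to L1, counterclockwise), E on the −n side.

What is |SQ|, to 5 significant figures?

45.735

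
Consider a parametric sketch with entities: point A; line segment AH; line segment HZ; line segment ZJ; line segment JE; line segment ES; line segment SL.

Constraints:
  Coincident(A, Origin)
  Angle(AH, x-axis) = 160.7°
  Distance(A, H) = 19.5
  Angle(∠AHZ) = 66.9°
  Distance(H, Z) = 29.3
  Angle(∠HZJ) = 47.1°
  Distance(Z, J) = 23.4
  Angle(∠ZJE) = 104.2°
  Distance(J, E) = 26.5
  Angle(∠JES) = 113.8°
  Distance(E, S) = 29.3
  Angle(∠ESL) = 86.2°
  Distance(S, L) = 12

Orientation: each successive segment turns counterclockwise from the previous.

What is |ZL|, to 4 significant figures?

33.80

A is at the origin; AH runs at 160.7° with length 19.5, so H = (-18.40, 6.445). ∠AHZ = 66.9° gives HZ at -86.20° from the x-axis; with |HZ| = 29.3, Z = (-16.46, -22.79). ∠HZJ = 47.1° gives ZJ at 46.70° from the x-axis; with |ZJ| = 23.4, J = (-0.4141, -5.761). ∠ZJE = 104.2° gives JE at 122.5° from the x-axis; with |JE| = 26.5, E = (-14.65, 16.59). ∠JES = 113.8° gives ES at -171.3° from the x-axis; with |ES| = 29.3, S = (-43.62, 12.16). ∠ESL = 86.2° gives SL at -77.50° from the x-axis; with |SL| = 12.0, L = (-41.02, 0.4417). Then |ZL| = |L − Z| = 33.80.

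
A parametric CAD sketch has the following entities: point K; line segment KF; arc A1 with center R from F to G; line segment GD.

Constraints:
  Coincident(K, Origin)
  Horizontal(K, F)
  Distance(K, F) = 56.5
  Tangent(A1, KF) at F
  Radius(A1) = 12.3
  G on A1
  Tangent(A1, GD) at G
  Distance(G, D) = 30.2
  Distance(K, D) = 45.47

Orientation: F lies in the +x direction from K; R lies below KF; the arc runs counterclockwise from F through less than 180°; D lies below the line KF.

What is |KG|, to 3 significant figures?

46.1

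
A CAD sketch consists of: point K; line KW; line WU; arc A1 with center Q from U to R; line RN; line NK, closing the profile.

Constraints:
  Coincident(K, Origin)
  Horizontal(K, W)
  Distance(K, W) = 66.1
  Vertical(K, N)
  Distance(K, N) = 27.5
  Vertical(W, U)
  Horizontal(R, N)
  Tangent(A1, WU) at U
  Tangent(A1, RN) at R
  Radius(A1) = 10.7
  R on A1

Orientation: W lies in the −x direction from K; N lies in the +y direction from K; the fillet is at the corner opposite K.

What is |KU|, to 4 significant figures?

68.20

The virtual corner opposite K is at (-66.10, 27.50). A1 meets WU tangentially, so QU is at right angles to WU and tangency of A1 to RN means the radius QR is perpendicular to RN, with radius 10.7, so the center Q sits 10.7 in from both sides at Q = (-55.40, 16.80). That places the tangent points at U = (-66.10, 16.80) on WU and R = (-55.40, 27.50) on RN. Then |KU| = |U − K| = 68.20.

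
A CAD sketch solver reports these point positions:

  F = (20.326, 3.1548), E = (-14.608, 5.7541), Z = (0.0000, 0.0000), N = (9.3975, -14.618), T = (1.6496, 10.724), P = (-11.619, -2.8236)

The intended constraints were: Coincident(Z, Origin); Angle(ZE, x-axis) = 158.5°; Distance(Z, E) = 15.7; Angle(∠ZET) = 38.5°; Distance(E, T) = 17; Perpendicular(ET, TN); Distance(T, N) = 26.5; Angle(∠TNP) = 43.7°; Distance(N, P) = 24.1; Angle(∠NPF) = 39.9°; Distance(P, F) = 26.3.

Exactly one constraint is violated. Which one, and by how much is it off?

Distance(P, F) = 26.3 — off by 6.20.

Z = (0.00, 0.00) ✓; ZE at 158.5° ✓; |ZE| = 15.70 ✓; ∠ZET = 38.50° ✓; |ET| = 17.00 ✓; ∠(ET, TN) = 90.00° ✓; |TN| = 26.50 ✓; ∠TNP = 43.70° ✓; |NP| = 24.10 ✓; ∠NPF = 39.90° ✓; |PF| = 32.50 ✗.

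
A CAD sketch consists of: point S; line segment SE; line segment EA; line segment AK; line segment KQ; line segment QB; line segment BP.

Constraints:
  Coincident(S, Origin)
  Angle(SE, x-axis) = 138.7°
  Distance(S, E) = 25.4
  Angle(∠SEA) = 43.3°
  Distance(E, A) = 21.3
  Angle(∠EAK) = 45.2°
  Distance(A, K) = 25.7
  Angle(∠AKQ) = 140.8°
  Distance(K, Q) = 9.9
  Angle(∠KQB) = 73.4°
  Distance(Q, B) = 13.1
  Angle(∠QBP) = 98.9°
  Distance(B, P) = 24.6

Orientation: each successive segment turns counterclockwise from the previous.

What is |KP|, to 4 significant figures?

20.44

S is at the origin; SE runs at 138.7° with length 25.4, so E = (-19.08, 16.76). ∠SEA = 43.3° gives EA at -84.60° from the x-axis; with |EA| = 21.3, A = (-17.08, -4.441). ∠EAK = 45.2° gives AK at 50.20° from the x-axis; with |AK| = 25.7, K = (-0.6268, 15.30). ∠AKQ = 140.8° gives KQ at 89.40° from the x-axis; with |KQ| = 9.9, Q = (-0.5231, 25.20). ∠KQB = 73.4° gives QB at -164.0° from the x-axis; with |QB| = 13.1, B = (-13.12, 21.59). ∠QBP = 98.9° gives BP at -82.90° from the x-axis; with |BP| = 24.6, P = (-10.08, -2.819). Then |KP| = |P − K| = 20.44.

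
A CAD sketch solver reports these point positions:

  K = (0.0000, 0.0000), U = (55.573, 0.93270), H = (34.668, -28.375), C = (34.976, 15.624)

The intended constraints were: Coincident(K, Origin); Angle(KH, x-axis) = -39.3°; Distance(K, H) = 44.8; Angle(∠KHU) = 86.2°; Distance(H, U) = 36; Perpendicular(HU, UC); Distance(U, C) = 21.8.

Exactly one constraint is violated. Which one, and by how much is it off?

Distance(U, C) = 21.8 — off by 3.50.

K = (0.00, 0.00) ✓; KH at -39.30° ✓; |KH| = 44.80 ✓; ∠KHU = 86.20° ✓; |HU| = 36.00 ✓; ∠(HU, UC) = 90.00° ✓; |UC| = 25.30 ✗.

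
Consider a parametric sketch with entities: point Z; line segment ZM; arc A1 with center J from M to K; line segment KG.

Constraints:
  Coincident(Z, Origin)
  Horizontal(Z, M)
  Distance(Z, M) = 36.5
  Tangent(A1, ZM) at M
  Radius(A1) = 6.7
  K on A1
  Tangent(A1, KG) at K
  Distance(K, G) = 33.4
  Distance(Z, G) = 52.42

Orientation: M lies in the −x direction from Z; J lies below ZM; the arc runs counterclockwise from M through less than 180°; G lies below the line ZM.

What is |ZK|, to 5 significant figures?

43.773

Checks: |JK| = 6.700 ✓; ∠(JK, KG) = 90.00° ✓; |KG| = 33.40 ✓; |ZG| = 52.42 ✓.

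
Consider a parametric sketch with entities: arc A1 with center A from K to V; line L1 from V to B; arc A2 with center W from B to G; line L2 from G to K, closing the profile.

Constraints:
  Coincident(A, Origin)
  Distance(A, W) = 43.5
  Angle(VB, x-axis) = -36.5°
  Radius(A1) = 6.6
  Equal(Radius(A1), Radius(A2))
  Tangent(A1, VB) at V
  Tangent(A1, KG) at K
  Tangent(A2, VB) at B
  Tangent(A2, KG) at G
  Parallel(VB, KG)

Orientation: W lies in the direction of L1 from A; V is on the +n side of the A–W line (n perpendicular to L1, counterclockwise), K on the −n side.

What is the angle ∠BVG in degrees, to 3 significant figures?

16.9°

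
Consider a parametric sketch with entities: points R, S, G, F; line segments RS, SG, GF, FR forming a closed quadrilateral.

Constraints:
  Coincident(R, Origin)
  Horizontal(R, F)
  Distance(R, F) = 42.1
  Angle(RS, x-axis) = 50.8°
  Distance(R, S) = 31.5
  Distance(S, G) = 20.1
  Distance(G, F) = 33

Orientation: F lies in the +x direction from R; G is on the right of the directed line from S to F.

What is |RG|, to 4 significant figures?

12.09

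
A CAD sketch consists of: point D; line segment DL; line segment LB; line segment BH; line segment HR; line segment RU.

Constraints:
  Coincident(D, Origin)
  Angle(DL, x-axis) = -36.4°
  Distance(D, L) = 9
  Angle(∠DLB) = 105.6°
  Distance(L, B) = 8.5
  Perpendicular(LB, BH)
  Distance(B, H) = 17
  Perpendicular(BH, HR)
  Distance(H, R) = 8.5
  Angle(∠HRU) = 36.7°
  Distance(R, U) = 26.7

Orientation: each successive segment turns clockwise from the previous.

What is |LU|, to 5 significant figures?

21.433

BH is perpendicular to HR, so HR runs at 69.200°; with |HR| = 8.5, R = (-8.6480, 0.69605). ∠HRU = 36.7° gives RU at -74.100° from the x-axis; with |RU| = 26.7, U = (-1.3333, -24.982). Then |LU| = |U − L| = 21.433.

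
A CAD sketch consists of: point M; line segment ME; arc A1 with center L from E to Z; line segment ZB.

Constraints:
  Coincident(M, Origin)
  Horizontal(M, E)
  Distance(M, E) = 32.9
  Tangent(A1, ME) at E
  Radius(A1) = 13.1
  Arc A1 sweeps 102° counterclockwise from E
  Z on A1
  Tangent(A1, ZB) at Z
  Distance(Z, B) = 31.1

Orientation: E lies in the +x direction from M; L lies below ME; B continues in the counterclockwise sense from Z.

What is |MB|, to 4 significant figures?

53.32

M is at the origin; ME is horizontal with |ME| = 32.9 and E on the +x side, so E = (32.90, 0.000). The tangent condition forces LE to be normal to ME, so L = E + (0, -13.1) = (32.90, -13.10). On A1, E sits at bearing 90° from L; a 102° counterclockwise sweep puts Z at bearing 192°, so Z = L + 13.1·(cos 192°, sin 192°) = (20.09, -15.82). The tangent condition forces LZ to be normal to ZB, so ZB runs along (−sin 192°, cos 192°); with |ZB| = 31.1, B = (26.55, -46.24). Then |MB| = |B − M| = 53.32.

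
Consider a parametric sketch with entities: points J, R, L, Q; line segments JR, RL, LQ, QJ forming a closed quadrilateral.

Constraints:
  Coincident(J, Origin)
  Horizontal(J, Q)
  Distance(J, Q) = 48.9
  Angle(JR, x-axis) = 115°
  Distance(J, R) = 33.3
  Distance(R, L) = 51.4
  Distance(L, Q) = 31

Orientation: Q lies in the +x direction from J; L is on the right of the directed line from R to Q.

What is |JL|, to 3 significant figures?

21.2

Checks: |RL| = 51.40 ✓; |LQ| = 31.00 ✓.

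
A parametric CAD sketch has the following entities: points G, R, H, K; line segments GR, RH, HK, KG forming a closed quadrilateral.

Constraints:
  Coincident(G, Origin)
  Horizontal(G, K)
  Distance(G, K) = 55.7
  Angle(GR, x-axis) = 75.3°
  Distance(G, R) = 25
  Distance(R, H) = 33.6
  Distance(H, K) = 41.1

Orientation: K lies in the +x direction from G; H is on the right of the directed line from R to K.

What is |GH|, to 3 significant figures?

17.5

Checks: G.y = 0.00, K.y = 0.00 ✓; |RH| = 33.60 ✓; |HK| = 41.10 ✓.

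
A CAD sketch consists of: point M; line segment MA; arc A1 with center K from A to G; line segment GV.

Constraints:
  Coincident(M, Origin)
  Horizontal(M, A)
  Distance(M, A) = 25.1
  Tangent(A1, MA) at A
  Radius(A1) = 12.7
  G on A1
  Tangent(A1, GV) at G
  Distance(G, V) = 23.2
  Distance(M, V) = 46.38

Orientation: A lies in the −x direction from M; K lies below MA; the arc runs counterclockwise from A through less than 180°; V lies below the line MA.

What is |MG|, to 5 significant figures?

40.823

M is at the origin; MA is horizontal with |MA| = 25.1 and A on the −x side, so A = (-25.100, 0.0000). A1 meets MA tangentially, so KA is at right angles to MA, so K = A + (0, -12.7) = (-25.100, -12.700). Since KG ⟂ GV (tangency), |KV| = √(12.7² + 23.2²) = 26.449 regardless of where G sits on A1. So V lies on both circle(M, 46.38) and circle(K, 26.449); the below-MA intersection is V = (-24.871, -39.148). G is the foot of the tangent from V: G = (-36.187, -18.894).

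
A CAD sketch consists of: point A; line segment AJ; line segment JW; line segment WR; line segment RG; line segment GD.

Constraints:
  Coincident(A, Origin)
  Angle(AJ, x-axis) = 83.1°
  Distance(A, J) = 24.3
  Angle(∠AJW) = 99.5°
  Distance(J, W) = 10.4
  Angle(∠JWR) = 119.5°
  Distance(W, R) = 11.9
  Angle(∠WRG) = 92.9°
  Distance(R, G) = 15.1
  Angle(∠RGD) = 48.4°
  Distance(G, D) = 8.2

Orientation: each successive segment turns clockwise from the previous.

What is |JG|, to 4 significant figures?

18.78

A is at the origin; AJ runs at 83.1° with length 24.3, so J = (2.919, 24.12). ∠AJW = 99.5° gives JW at 2.600° from the x-axis; with |JW| = 10.4, W = (13.31, 24.60). ∠JWR = 119.5° gives WR at -57.90° from the x-axis; with |WR| = 11.9, R = (19.63, 14.52). ∠WRG = 92.9° gives RG at -145.0° from the x-axis; with |RG| = 15.1, G = (7.263, 5.854). Then |JG| = |G − J| = 18.78.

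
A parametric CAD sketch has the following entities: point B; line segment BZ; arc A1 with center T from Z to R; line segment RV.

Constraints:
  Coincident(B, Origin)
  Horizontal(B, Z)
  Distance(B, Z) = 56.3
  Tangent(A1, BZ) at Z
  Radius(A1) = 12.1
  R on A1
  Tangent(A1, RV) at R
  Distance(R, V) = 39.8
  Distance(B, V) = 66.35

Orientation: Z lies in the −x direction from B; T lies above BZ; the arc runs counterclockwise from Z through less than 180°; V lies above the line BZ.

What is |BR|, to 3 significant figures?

45.7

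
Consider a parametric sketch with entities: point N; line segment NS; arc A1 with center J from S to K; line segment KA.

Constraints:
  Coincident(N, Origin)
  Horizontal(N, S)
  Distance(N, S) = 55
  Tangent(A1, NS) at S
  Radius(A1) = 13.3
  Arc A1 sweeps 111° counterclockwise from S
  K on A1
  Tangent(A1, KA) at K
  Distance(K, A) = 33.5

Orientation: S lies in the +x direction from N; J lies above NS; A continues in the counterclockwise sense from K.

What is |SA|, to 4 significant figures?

49.34

N is at the origin; N and S share the same y with |NS| = 55.0 and S on the +x side, so S = (55.00, 0.000). Tangency of A1 to NS means the radius JS is perpendicular to NS, so J = S + (0, 13.3) = (55.00, 13.30). On A1, S sits at bearing -90° from J; a 111° counterclockwise sweep puts K at bearing 21°, so K = J + 13.3·(cos 21°, sin 21°) = (67.42, 18.07). A1 meets KA tangentially, so JK is at right angles to KA, so KA runs along (−sin 21°, cos 21°); with |KA| = 33.5, A = (55.41, 49.34). Then |SA| = |A − S| = 49.34.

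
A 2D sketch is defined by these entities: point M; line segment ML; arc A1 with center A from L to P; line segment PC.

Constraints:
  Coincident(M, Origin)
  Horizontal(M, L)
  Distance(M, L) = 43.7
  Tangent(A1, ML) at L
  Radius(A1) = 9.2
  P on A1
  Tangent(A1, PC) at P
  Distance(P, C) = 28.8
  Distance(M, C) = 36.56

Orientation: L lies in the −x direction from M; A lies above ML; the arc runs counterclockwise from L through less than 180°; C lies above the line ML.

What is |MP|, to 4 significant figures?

36.01

Checks: M = (0.00, 0.00) ✓; |AP| = 9.200 ✓; ∠(AP, PC) = 90.00° ✓; |PC| = 28.80 ✓; |MC| = 36.56 ✓.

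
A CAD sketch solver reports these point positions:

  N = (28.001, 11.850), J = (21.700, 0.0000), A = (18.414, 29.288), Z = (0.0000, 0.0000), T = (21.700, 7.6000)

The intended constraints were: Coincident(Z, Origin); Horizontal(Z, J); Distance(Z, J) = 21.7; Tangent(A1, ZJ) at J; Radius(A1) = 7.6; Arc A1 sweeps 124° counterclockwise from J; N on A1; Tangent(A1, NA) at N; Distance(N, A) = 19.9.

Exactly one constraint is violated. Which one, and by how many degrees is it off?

Tangent(A1, NA) at N — off by 5.20°.

Z = (0.00, 0.00) ✓; Z.y = 0.00, J.y = 0.00 ✓; |ZJ| = 21.70 ✓; ∠(TJ, JZ) = 90.00° ✓; |TJ| = 7.600 ✓; bearing(T→N) − bearing(T→J) = 124.0° ✓; |TN| = 7.600 ✓; ∠(TN, NA) = 95.20° ✗; |NA| = 19.90 ✓.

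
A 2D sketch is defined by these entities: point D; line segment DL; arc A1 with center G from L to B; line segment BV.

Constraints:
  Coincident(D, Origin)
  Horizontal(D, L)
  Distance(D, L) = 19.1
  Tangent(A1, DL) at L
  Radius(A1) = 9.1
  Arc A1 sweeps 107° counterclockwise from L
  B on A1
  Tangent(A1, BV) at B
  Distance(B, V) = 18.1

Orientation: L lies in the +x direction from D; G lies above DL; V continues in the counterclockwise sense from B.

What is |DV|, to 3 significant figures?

36.8

D is at the origin; DL is horizontal with |DL| = 19.1 and L on the +x side, so L = (19.1, 0.00). A1 meets DL tangentially, so GL is at right angles to DL, so G = L + (0, 9.1) = (19.1, 9.10). On A1, L sits at bearing -90° from G; a 107° counterclockwise sweep puts B at bearing 17°, so B = G + 9.1·(cos 17°, sin 17°) = (27.8, 11.8). Tangency of A1 to BV means the radius GB is perpendicular to BV, so BV runs along (−sin 17°, cos 17°); with |BV| = 18.1, V = (22.5, 29.1). Then |DV| = |V − D| = 36.8.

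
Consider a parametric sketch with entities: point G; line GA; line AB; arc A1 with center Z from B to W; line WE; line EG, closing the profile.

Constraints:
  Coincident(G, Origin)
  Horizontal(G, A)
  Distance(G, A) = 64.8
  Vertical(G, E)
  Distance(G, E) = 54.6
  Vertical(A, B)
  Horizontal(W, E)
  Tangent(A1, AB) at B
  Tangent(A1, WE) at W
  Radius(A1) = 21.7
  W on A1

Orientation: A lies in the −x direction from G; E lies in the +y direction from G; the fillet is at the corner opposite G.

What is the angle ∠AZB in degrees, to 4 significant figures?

56.59°

G is at the origin; GA is horizontal with |GA| = 64.8 and A on the −x side, so A = (-64.80, 0.000). G and E share the same x with |GE| = 54.6 and E on the +y side, so E = (0.000, 54.60). The virtual corner opposite G is at (-64.80, 54.60). Since A1 is tangent to AB there, ZB ⟂ AB and since A1 is tangent to WE there, ZW ⟂ WE, with radius 21.7, so the center Z sits 21.7 in from both sides at Z = (-43.10, 32.90). That places the tangent points at B = (-64.80, 32.90) on AB and W = (-43.10, 54.60) on WE. Then cos ∠AZB = ZA·ZB / (|ZA||ZB|), giving 56.59°.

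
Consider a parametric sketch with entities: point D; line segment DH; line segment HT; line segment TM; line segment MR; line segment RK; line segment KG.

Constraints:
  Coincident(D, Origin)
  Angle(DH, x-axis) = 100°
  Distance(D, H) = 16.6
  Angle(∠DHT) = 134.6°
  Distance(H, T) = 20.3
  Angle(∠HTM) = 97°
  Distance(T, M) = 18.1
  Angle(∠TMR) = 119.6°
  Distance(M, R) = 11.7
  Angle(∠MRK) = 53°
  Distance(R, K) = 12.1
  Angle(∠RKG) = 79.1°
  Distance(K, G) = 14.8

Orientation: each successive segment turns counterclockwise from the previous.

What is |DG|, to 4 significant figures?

39.56

D is at the origin; DH runs at 100.0° with length 16.6, so H = (-2.883, 16.35). ∠DHT = 134.6° gives HT at 145.4° from the x-axis; with |HT| = 20.3, T = (-19.59, 27.88). ∠HTM = 97.0° gives TM at -131.6° from the x-axis; with |TM| = 18.1, M = (-31.61, 14.34). ∠TMR = 119.6° gives MR at -71.20° from the x-axis; with |MR| = 11.7, R = (-27.84, 3.264). ∠MRK = 53.0° gives RK at 55.80° from the x-axis; with |RK| = 12.1, K = (-21.04, 13.27). ∠RKG = 79.1° gives KG at 156.7° from the x-axis; with |KG| = 14.8, G = (-34.63, 19.13). Then |DG| = |G − D| = 39.56.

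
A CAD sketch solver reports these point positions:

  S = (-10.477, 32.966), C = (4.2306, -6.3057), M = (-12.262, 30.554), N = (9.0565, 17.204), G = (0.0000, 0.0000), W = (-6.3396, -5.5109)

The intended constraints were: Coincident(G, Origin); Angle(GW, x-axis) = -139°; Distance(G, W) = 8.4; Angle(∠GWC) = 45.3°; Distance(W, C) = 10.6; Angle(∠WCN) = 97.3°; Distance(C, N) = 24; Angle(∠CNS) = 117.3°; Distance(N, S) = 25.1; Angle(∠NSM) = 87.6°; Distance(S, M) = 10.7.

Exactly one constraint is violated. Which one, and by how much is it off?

Distance(S, M) = 10.7 — off by 7.70.

G = (0.00, 0.00) ✓; GW at -139.0° ✓; |GW| = 8.400 ✓; ∠GWC = 45.30° ✓; |WC| = 10.60 ✓; ∠WCN = 97.30° ✓; |CN| = 24.00 ✓; ∠CNS = 117.3° ✓; |NS| = 25.10 ✓; ∠NSM = 87.60° ✓; |SM| = 3.001 ✗.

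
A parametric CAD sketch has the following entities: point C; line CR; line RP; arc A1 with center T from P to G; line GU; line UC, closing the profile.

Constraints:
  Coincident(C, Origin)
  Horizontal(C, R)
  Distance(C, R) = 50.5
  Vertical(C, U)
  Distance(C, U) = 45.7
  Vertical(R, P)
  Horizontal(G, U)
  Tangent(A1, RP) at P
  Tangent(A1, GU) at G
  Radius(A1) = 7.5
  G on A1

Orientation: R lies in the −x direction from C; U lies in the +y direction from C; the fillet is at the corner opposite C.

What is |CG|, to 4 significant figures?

62.75

C is at the origin; C and R share the same y with |CR| = 50.5 and R on the −x side, so R = (-50.50, 0.000). CU is vertical with |CU| = 45.7 and U on the +y side, so U = (0.000, 45.70). The virtual corner opposite C is at (-50.50, 45.70). Tangency of A1 to RP means the radius TP is perpendicular to RP and since A1 is tangent to GU there, TG ⟂ GU, with radius 7.5, so the center T sits 7.5 in from both sides at T = (-43.00, 38.20). That places the tangent points at P = (-50.50, 38.20) on RP and G = (-43.00, 45.70) on GU. Then |CG| = |G − C| = 62.75.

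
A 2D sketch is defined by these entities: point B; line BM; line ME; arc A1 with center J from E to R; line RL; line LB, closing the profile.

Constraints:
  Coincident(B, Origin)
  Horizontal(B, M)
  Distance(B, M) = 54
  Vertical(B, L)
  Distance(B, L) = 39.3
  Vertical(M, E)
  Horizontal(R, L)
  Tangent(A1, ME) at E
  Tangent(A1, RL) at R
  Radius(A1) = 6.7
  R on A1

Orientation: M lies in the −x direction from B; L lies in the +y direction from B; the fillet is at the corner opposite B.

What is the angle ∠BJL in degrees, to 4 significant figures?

42.64°

B is at the origin; B and M share the same y with |BM| = 54.0 and M on the −x side, so M = (-54.00, 0.000). BL is vertical with |BL| = 39.3 and L on the +y side, so L = (0.000, 39.30). The virtual corner opposite B is at (-54.00, 39.30). A1 meets ME tangentially, so JE is at right angles to ME and since A1 is tangent to RL there, JR ⟂ RL, with radius 6.7, so the center J sits 6.7 in from both sides at J = (-47.30, 32.60). Then cos ∠BJL = JB·JL / (|JB||JL|), giving 42.64°.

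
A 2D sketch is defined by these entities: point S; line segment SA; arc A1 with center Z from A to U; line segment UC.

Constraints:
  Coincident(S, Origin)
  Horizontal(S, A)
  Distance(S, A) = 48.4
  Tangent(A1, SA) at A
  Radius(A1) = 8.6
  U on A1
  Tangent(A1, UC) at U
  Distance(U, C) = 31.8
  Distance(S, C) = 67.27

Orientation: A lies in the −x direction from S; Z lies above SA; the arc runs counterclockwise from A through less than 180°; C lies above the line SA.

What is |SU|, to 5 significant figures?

42.260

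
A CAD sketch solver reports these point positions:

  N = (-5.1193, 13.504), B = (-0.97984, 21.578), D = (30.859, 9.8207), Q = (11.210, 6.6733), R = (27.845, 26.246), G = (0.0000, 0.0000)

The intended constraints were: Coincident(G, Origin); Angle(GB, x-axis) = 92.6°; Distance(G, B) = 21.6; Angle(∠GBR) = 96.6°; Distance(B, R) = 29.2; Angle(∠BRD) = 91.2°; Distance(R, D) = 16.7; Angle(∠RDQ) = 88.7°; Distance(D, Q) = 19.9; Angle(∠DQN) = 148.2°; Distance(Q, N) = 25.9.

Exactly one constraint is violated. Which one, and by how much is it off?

Distance(Q, N) = 25.9 — off by 8.20.

G = (0.00, 0.00) ✓; GB at 92.60° ✓; |GB| = 21.60 ✓; ∠GBR = 96.60° ✓; |BR| = 29.20 ✓; ∠BRD = 91.20° ✓; |RD| = 16.70 ✓; ∠RDQ = 88.70° ✓; |DQ| = 19.90 ✓; ∠DQN = 148.2° ✓; |QN| = 17.70 ✗.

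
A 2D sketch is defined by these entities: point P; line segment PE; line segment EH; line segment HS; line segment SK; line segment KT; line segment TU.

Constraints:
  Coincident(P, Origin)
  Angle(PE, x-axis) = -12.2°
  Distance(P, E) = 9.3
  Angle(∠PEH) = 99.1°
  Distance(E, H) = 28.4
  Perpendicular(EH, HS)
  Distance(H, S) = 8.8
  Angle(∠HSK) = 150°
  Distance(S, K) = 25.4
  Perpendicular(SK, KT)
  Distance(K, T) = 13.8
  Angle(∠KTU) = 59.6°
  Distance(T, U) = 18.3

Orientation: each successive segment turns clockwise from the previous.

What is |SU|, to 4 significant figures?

10.63

P is at the origin; PE runs at -12.2° with length 9.3, so E = (9.090, -1.965). ∠PEH = 99.1° gives EH at -93.10° from the x-axis; with |EH| = 28.4, H = (7.554, -30.32). EH ⟂ HS, so HS runs at 176.9°; with |HS| = 8.8, S = (-1.233, -29.85). ∠HSK = 150.0° gives SK at 146.9° from the x-axis; with |SK| = 25.4, K = (-22.51, -15.98). SK is perpendicular to KT, so KT runs at 56.90°; with |KT| = 13.8, T = (-14.97, -4.416). ∠KTU = 59.6° gives TU at -63.50° from the x-axis; with |TU| = 18.3, U = (-6.809, -20.79). Then |SU| = |U − S| = 10.63.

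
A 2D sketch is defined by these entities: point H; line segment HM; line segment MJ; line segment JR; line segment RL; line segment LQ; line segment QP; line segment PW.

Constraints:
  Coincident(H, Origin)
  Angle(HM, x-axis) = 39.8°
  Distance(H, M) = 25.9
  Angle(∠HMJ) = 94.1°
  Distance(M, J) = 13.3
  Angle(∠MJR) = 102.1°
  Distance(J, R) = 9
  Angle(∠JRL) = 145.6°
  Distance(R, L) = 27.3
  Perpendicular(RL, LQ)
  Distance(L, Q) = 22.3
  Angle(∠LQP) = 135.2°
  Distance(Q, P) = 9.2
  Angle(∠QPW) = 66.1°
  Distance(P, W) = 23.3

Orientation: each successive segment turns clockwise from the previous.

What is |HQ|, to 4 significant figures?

13.95

H is at the origin; HM runs at 39.8° with length 25.9, so M = (19.90, 16.58). ∠HMJ = 94.1° gives MJ at -46.10° from the x-axis; with |MJ| = 13.3, J = (29.12, 6.996). ∠MJR = 102.1° gives JR at -124.0° from the x-axis; with |JR| = 9.0, R = (24.09, -0.4658). ∠JRL = 145.6° gives RL at -158.4° from the x-axis; with |RL| = 27.3, L = (-1.295, -10.52). RL is perpendicular to LQ, so LQ runs at 111.6°; with |LQ| = 22.3, Q = (-9.504, 10.22). Then |HQ| = |Q − H| = 13.95.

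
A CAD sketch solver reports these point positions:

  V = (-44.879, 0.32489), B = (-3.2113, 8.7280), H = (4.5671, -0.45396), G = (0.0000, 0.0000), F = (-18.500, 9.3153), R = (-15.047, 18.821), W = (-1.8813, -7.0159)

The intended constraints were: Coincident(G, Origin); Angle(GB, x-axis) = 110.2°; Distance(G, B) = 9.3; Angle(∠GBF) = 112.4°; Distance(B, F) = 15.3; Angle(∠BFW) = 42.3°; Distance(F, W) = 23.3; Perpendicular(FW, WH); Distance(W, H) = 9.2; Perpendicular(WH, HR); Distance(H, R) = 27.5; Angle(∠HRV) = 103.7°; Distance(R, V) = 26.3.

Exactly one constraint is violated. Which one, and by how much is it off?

Distance(R, V) = 26.3 — off by 8.80.

G = (0.00, 0.00) ✓; GB at 110.2° ✓; |GB| = 9.300 ✓; ∠GBF = 112.4° ✓; |BF| = 15.30 ✓; ∠BFW = 42.30° ✓; |FW| = 23.30 ✓; ∠(FW, WH) = 90.00° ✓; |WH| = 9.200 ✓; ∠(WH, HR) = 90.00° ✓; |HR| = 27.50 ✓; ∠HRV = 103.7° ✓; |RV| = 35.10 ✗.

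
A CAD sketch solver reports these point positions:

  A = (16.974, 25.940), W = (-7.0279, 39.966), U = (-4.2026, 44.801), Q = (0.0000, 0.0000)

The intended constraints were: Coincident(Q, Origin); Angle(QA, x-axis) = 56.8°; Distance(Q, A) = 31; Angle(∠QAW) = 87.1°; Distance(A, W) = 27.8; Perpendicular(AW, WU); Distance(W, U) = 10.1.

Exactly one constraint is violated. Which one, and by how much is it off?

Distance(W, U) = 10.1 — off by 4.50.

Q = (0.00, 0.00) ✓; QA at 56.80° ✓; |QA| = 31.00 ✓; ∠QAW = 87.10° ✓; |AW| = 27.80 ✓; ∠(AW, WU) = 90.00° ✓; |WU| = 5.600 ✗.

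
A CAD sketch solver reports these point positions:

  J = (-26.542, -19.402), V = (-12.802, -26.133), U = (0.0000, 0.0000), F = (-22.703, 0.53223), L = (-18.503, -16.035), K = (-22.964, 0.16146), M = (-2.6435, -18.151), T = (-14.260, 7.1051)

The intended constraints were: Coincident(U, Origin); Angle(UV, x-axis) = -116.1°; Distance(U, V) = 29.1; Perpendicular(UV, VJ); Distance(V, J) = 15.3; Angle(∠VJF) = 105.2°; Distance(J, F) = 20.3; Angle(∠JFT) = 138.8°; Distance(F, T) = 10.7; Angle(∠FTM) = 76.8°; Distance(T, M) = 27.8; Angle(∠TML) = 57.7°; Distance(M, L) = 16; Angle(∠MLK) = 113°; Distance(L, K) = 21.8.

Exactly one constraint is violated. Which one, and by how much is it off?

Distance(L, K) = 21.8 — off by 5.00.

U = (0.00, 0.00) ✓; UV at -116.1° ✓; |UV| = 29.10 ✓; ∠(UV, VJ) = 90.00° ✓; |VJ| = 15.30 ✓; ∠VJF = 105.2° ✓; |JF| = 20.30 ✓; ∠JFT = 138.8° ✓; |FT| = 10.70 ✓; ∠FTM = 76.80° ✓; |TM| = 27.80 ✓; ∠TML = 57.70° ✓; |ML| = 16.00 ✓; ∠MLK = 113.0° ✓; |LK| = 16.80 ✗.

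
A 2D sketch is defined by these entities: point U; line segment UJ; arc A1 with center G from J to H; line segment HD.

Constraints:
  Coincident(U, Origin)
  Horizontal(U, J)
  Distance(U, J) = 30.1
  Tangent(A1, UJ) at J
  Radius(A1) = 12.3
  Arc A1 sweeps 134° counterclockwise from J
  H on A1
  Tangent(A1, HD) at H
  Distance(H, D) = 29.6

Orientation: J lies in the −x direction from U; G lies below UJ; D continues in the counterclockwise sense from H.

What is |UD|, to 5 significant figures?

45.973

U is at the origin; UJ is horizontal with |UJ| = 30.1 and J on the −x side, so J = (-30.100, 0.0000). The tangent condition forces GJ to be normal to UJ, so G = J + (0, -12.3) = (-30.100, -12.300). On A1, J sits at bearing 90° from G; a 134° counterclockwise sweep puts H at bearing 224°, so H = G + 12.3·(cos 224°, sin 224°) = (-38.948, -20.844). Since A1 is tangent to HD there, GH ⟂ HD, so HD runs along (−sin 224°, cos 224°); with |HD| = 29.6, D = (-18.386, -42.137). Then |UD| = |D − U| = 45.973.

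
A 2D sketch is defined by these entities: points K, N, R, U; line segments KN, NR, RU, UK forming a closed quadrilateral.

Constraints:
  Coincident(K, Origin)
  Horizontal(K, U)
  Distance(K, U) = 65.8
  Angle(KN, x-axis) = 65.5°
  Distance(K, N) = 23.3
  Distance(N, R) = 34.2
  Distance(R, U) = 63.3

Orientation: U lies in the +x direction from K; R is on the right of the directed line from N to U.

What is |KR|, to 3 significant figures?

13.0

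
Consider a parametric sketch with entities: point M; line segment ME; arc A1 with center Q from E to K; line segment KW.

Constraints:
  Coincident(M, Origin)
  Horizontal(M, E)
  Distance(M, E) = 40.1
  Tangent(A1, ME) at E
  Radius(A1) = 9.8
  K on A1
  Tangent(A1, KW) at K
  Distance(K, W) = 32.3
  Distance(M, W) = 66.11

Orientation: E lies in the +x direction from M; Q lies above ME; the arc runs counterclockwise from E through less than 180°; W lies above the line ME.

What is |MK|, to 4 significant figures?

50.76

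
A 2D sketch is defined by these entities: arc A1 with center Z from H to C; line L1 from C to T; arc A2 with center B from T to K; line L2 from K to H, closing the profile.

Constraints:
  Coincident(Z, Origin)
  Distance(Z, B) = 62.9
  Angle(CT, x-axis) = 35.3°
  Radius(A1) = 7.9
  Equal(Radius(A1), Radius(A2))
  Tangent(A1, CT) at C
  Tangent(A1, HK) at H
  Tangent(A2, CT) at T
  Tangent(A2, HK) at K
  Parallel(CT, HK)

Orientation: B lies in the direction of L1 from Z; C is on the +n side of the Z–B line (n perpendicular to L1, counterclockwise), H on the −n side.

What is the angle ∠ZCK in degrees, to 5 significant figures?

75.899°

The slot axis is L1's direction at 35.3°, so u = (cos 35.3°, sin 35.3°) = (0.81614, 0.57786) and n = (−sin 35.3°, cos 35.3°) = (-0.57786, 0.81614). Z is at the origin and B lies 62.9 along u from Z, so B = 62.9·u = (51.335, 36.347). Tangency of A1 to both parallel lines with radius 7.9 puts C and H at Z ± 7.9·n: C = (-4.5651, 6.4475), H = (4.5651, -6.4475). Equal radii place T and K the same way about B: T = B + 7.9·n = (46.770, 42.795), K = B − 7.9·n = (55.900, 29.900). Then cos ∠ZCK = CZ·CK / (|CZ||CK|), giving 75.899°.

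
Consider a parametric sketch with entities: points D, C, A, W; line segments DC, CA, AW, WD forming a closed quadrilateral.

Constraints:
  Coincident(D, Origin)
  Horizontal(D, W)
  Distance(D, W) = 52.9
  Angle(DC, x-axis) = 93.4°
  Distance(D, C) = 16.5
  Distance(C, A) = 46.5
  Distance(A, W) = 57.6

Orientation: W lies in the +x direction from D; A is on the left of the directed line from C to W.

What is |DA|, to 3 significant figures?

59.6

D is at the origin; D and W share the same y with |DW| = 52.9 and W in +x, so W = (52.9, 0). DC runs at 93.4° with |DC| = 16.5, so C = (-0.979, 16.5). A is determined by |CA| = 46.5 and |AW| = 57.6 together: it lies at the intersection of circle(C, 46.5) and circle(W, 57.6). With |CW| = 56.3, the foot of the radical line on CW is 17.9 from C and the perpendicular offset is √(46.5² − 17.9²) = 42.9. Taking the left-of-CW solution: A = (28.7, 52.3).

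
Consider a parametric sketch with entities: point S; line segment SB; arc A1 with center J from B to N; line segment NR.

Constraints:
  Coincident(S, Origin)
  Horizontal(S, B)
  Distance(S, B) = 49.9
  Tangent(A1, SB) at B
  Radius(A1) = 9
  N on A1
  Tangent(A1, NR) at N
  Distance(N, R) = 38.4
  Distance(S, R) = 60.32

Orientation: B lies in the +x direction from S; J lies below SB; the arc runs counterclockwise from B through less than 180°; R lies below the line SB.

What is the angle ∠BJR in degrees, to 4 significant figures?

162.8°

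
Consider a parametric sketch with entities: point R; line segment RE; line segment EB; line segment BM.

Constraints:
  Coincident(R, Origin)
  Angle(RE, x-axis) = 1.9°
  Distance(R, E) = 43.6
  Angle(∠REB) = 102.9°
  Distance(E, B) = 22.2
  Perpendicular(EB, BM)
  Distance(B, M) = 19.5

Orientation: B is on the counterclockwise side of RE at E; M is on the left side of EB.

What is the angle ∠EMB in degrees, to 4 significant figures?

48.70°

∠REB = 102.9°, so EB runs at 1.9° + (180° − 102.9°) = 79.00° from the x-axis; with |EB| = 22.2, B = E + 22.2·(cos 79.00°, sin 79.00°) = (47.81, 23.24). The perpendicularity gives BM at right angles to EB; with |BM| = 19.5 on the left of EB, M = B + 19.5·(-0.9816, 0.1908) = (28.67, 26.96). Then cos ∠EMB = ME·MB / (|ME||MB|), giving 48.70°.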